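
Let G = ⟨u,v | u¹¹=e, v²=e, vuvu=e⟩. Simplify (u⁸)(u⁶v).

Compute (u⁸) · (u⁶v) by multiplying left to right and reducing via the relations at each step:
  (u⁸) · u⁶ = u³
  (u³) · v = u³v

Answer: u³v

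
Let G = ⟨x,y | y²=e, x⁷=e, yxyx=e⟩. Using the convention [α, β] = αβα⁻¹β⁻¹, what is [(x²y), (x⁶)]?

[(x²y), (x⁶)] = (x²y)·(x⁶)·(x²y)⁻¹·(x⁶)⁻¹.
  (x²y) · (x⁶) = x³y
  (x³y) · (x²y) = x
  x · x = x²

Answer: x²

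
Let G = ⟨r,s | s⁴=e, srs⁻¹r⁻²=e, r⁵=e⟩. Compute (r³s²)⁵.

Compute successive powers of (r³s²), reducing at each step:
  (r³s²)²: (r³s²) · r³ = s²;   (s²) · s² = e
  (r³s²)³: e · r³ = r³;   (r³) · s² = r³s²
  (r³s²)⁴: (r³s²) · r³ = s²;   (s²) · s² = e
  (r³s²)⁵: e · r³ = r³;   (r³) · s² = r³s²

Answer: r³s²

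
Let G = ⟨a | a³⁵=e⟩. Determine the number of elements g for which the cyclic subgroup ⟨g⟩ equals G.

G is cyclic of order 35. An element generates G iff its order is 35, and a cyclic group of order 35 has exactly φ(35) = 24 such elements.

Answer: 24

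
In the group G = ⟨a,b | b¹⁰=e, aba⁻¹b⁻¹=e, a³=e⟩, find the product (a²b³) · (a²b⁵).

Compute (a²b³) · (a²b⁵) by multiplying left to right and reducing via the relations at each step:
  (a²b³) · a² = ab³
  (ab³) · b⁵ = ab⁸

Answer: ab⁸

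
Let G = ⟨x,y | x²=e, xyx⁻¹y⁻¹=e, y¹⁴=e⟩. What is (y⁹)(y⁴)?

Compute (y⁹) · (y⁴) by multiplying left to right and reducing via the relations at each step:
  (y⁹) · y⁴ = y¹³

Answer: y¹³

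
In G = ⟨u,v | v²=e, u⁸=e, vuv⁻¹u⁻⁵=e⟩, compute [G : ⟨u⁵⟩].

First find ord(u⁵) by computing successive powers:
  (u⁵)¹ = u⁵, (u⁵)² = u², (u⁵)³ = u⁷, (u⁵)⁴ = u⁴, (u⁵)⁵ = u, (u⁵)⁶ = u⁶, (u⁵)⁷ = u³, (u⁵)⁸ = e.
So |⟨u⁵⟩| = ord(u⁵) = 8. With |G| = 16, by Lagrange [G : ⟨u⁵⟩] = 16/8 = 2.

Answer: 2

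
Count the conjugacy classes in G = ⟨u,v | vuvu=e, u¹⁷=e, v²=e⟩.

The conjugacy classes (representative and size) are:
  [e] (size 1), [u¹⁶] (size 2), [u²] (size 2), [u³] (size 2), [u¹³] (size 2), [u¹²] (size 2), [u⁶] (size 2), [u¹⁰] (size 2), [u⁹] (size 2), [u⁷v] (size 17).
Class equation: 1 + 2 + 2 + 2 + 2 + 2 + 2 + 2 + 2 + 17 = 34 = |G|. So G has 10 conjugacy classes.

Answer: 10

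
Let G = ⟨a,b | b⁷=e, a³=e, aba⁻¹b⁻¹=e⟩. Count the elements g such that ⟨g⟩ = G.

G is cyclic of order 21. An element generates G iff its order is 21, and a cyclic group of order 21 has exactly φ(21) = 12 such elements.

Answer: 12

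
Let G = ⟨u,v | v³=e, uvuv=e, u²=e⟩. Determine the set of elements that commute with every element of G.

An element z ∈ Z(G) iff z commutes with every generator.
For example e is central: e·u = u = u·e; e·v = v = v·e.
Whereas u ∉ Z(G) since u·v = uv ≠ uv² = v·u.
Checking each of the 6 elements this way gives Z(G) = {e}, of order 1.

Answer: {e}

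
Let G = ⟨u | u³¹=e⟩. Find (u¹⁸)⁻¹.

The order of (u¹⁸) is 31 (smallest k with (u¹⁸)ᵏ = e), so (u¹⁸)⁻¹ = (u¹⁸)³⁰ = u¹³.
Check: (u¹⁸) · (u¹³) → (u¹⁸) · u¹³ = e, giving e as required.

Answer: u¹³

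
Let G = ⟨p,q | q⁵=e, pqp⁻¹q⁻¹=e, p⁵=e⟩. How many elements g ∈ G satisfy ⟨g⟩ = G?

⟨g⟩ = G would require ord(g) = |G| = 25, but the maximum element order in G is 5 < 25. So G is not cyclic and no single element generates it: the count is 0.

Answer: 0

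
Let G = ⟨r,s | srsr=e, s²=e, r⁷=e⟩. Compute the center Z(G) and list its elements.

An element z ∈ Z(G) iff z commutes with every generator.
For example e is central: e·r = r = r·e; e·s = s = s·e.
Whereas r ∉ Z(G) since r·s = rs ≠ r⁶s = s·r.
Checking each of the 14 elements this way gives Z(G) = {e}, of order 1.

Answer: {e}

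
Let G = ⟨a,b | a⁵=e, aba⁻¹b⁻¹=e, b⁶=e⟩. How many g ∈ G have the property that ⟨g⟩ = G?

G is cyclic of order 30. An element generates G iff its order is 30, and a cyclic group of order 30 has exactly φ(30) = 8 such elements.

Answer: 8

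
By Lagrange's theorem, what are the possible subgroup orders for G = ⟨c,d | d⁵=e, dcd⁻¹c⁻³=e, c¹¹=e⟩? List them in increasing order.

|G| = 55 = 5 · 11. By Lagrange's theorem the order of any subgroup divides 55; the divisors of 55 are 1, 5, 11, 55.

Answer: 1, 5, 11, 55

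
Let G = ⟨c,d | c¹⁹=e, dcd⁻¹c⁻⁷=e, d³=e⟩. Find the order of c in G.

Compute successive powers until reaching e:
  c¹ = c, c² = c², c³ = c³, c⁴ = c⁴, c⁵ = c⁵, c⁶ = c⁶, c⁷ = c⁷, c⁸ = c⁸, c⁹ = c⁹, c¹⁰ = c¹⁰, c¹¹ = c¹¹, c¹² = c¹², c¹³ = c¹³, c¹⁴ = c¹⁴, c¹⁵ = c¹⁵, c¹⁶ = c¹⁶, c¹⁷ = c¹⁷, c¹⁸ = c¹⁸, c¹⁹ = e.
The smallest positive k with cᵏ = e is 19.

Answer: 19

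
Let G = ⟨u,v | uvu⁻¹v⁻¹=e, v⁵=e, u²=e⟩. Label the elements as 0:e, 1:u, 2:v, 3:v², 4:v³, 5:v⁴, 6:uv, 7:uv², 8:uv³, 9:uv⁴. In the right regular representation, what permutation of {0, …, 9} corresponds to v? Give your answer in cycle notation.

(0 2 3 4 5)(1 6 7 8 9)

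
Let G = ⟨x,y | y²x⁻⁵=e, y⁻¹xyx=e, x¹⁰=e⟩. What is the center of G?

An element z ∈ Z(G) iff z commutes with every generator.
For example x⁵ is central: (x⁵)·x = x⁶ = x·(x⁵); (x⁵)·y = y⁻¹ = y·(x⁵).
Whereas x ∉ Z(G) since x·y = xy ≠ x⁴y⁻¹ = y·x.
Checking each of the 20 elements this way gives Z(G) = {e, x⁵}, of order 2.

Answer: {e, x⁵}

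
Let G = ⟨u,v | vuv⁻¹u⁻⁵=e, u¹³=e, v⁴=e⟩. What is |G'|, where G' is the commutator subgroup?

G' = [G, G] is generated by all commutators. The generator-pair commutators are: [u, v] = u⁹.
The subgroup they normally generate is {e, u, u², u³, u⁴, u⁵, u⁶, u⁷, u⁸, u⁹, u¹⁰, u¹¹, u¹²}, of order 13.
Check: |G/G'| = 52/13 = 4 is the order of the abelianisation.

Answer: 13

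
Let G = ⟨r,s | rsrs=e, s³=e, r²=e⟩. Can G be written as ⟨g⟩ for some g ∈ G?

Every cyclic group is abelian. But r·s = rs while s·r = rs², so r·s ≠ s·r and G is not abelian. Hence G is not cyclic.

Answer: No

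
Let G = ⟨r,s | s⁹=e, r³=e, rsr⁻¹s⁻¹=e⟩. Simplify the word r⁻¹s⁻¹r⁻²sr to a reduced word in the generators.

Multiply left to right, reducing at each step:
  (r²) · s⁻¹ = r²s⁸
  (r²s⁸) · r⁻² = s⁸
  (s⁸) · s = e
  e · r = r

Answer: r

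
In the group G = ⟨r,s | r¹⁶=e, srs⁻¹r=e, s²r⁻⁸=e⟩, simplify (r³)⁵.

Compute successive powers of (r³), reducing at each step:
  (r³)²: (r³) · r³ = r⁶
  (r³)³: (r⁶) · r³ = r⁹
  (r³)⁴: (r⁹) · r³ = r¹²
  (r³)⁵: (r¹²) · r³ = r¹⁵

Answer: r¹⁵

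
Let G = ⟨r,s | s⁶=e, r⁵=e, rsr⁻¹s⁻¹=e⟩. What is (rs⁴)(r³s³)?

Compute (rs⁴) · (r³s³) by multiplying left to right and reducing via the relations at each step:
  (rs⁴) · r³ = r⁴s⁴
  (r⁴s⁴) · s³ = r⁴s

Answer: r⁴s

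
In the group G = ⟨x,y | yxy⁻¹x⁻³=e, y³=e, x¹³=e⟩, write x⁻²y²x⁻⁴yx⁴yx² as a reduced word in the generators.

Multiply left to right, reducing at each step:
  (x¹¹) · y² = x¹¹y²
  (x¹¹y²) · x⁻⁴ = xy²
  (xy²) · y = x
  x · x⁴ = x⁵
  (x⁵) · y = x⁵y
  (x⁵y) · x² = x¹¹y

Answer: x¹¹y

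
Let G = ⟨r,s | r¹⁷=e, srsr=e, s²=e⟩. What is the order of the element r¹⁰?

Compute successive powers until reaching e:
  (r¹⁰)¹ = r¹⁰, (r¹⁰)² = r³, (r¹⁰)³ = r¹³, (r¹⁰)⁴ = r⁶, (r¹⁰)⁵ = r¹⁶, (r¹⁰)⁶ = r⁹, (r¹⁰)⁷ = r², (r¹⁰)⁸ = r¹², (r¹⁰)⁹ = r⁵, (r¹⁰)¹⁰ = r¹⁵, (r¹⁰)¹¹ = r⁸, (r¹⁰)¹² = r, (r¹⁰)¹³ = r¹¹, (r¹⁰)¹⁴ = r⁴, (r¹⁰)¹⁵ = r¹⁴, (r¹⁰)¹⁶ = r⁷, (r¹⁰)¹⁷ = e.
The smallest positive k with (r¹⁰)ᵏ = e is 17.

Answer: 17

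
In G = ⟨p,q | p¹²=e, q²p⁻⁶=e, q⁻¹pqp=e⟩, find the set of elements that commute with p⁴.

⟨p⁴⟩ ⊆ C_G(p⁴) since powers of p⁴ commute with p⁴; so |C_G(p⁴)| ≥ |⟨p⁴⟩| = 3.
By orbit–stabilizer, |C_G(p⁴)| = |G| / |conj. class of p⁴| = 24 / 2 = 12.
The 12 elements commuting with p⁴ are {e, p, p², p³, p⁴, p⁵, p⁶, p⁷, p⁸, p⁹, p¹⁰, p¹¹}.

Answer: {e, p, p², p³, p⁴, p⁵, p⁶, p⁷, p⁸, p⁹, p¹⁰, p¹¹}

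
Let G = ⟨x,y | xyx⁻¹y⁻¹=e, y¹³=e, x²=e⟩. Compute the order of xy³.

Compute successive powers until reaching e:
  (xy³)¹ = xy³, (xy³)² = y⁶, (xy³)³ = xy⁹, (xy³)⁴ = y¹², (xy³)⁵ = xy², (xy³)⁶ = y⁵, (xy³)⁷ = xy⁸, (xy³)⁸ = y¹¹, (xy³)⁹ = xy, (xy³)¹⁰ = y⁴, (xy³)¹¹ = xy⁷, (xy³)¹² = y¹⁰, (xy³)¹³ = x, (xy³)¹⁴ = y³, (xy³)¹⁵ = xy⁶, (xy³)¹⁶ = y⁹, (xy³)¹⁷ = xy¹², (xy³)¹⁸ = y², (xy³)¹⁹ = xy⁵, (xy³)²⁰ = y⁸, (xy³)²¹ = xy¹¹, (xy³)²² = y, (xy³)²³ = xy⁴, (xy³)²⁴ = y⁷, (xy³)²⁵ = xy¹⁰, (xy³)²⁶ = e.
The smallest positive k with (xy³)ᵏ = e is 26.

Answer: 26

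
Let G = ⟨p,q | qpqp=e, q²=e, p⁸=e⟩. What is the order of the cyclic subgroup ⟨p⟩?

|⟨p⟩| equals the order of p. Compute successive powers until reaching e:
  p¹ = p, p² = p², p³ = p³, p⁴ = p⁴, p⁵ = p⁵, p⁶ = p⁶, p⁷ = p⁷, p⁸ = e.
The smallest positive k with pᵏ = e is 8, so |⟨p⟩| = 8.

Answer: 8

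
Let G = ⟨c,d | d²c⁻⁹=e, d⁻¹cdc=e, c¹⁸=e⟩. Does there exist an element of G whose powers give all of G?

Every cyclic group is abelian. But c·d = cd while d·c = c⁸d⁻¹, so c·d ≠ d·c and G is not abelian. Hence G is not cyclic.

Answer: No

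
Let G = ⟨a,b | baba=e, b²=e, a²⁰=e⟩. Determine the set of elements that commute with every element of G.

An element z ∈ Z(G) iff z commutes with every generator.
For example a¹⁰ is central: (a¹⁰)·a = a¹¹ = a·(a¹⁰); (a¹⁰)·b = a¹⁰b = b·(a¹⁰).
Whereas a ∉ Z(G) since a·b = ab ≠ a¹⁹b = b·a.
Checking each of the 40 elements this way gives Z(G) = {e, a¹⁰}, of order 2.

Answer: {e, a¹⁰}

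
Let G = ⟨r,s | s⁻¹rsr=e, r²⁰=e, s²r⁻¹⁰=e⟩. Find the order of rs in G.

Compute successive powers until reaching e:
  (rs)¹ = rs, (rs)² = r¹⁰, (rs)³ = rs⁻¹, (rs)⁴ = e.
The smallest positive k with (rs)ᵏ = e is 4.

Answer: 4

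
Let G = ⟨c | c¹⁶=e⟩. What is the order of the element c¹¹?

Compute successive powers until reaching e:
  (c¹¹)¹ = c¹¹, (c¹¹)² = c⁶, (c¹¹)³ = c, (c¹¹)⁴ = c¹², (c¹¹)⁵ = c⁷, (c¹¹)⁶ = c², (c¹¹)⁷ = c¹³, (c¹¹)⁸ = c⁸, (c¹¹)⁹ = c³, (c¹¹)¹⁰ = c¹⁴, (c¹¹)¹¹ = c⁹, (c¹¹)¹² = c⁴, (c¹¹)¹³ = c¹⁵, (c¹¹)¹⁴ = c¹⁰, (c¹¹)¹⁵ = c⁵, (c¹¹)¹⁶ = e.
The smallest positive k with (c¹¹)ᵏ = e is 16.

Answer: 16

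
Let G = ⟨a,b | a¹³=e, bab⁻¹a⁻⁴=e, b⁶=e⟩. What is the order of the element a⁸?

Compute successive powers until reaching e:
  (a⁸)¹ = a⁸, (a⁸)² = a³, (a⁸)³ = a¹¹, (a⁸)⁴ = a⁶, (a⁸)⁵ = a, (a⁸)⁶ = a⁹, (a⁸)⁷ = a⁴, (a⁸)⁸ = a¹², (a⁸)⁹ = a⁷, (a⁸)¹⁰ = a², (a⁸)¹¹ = a¹⁰, (a⁸)¹² = a⁵, (a⁸)¹³ = e.
The smallest positive k with (a⁸)ᵏ = e is 13.

Answer: 13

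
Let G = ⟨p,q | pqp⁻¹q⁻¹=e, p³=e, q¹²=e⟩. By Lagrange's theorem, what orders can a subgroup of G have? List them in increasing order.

|G| = 36 = 2² · 3². By Lagrange's theorem the order of any subgroup divides 36; the divisors of 36 are 1, 2, 3, 4, 6, 9, 12, 18, 36.

Answer: 1, 2, 3, 4, 6, 9, 12, 18, 36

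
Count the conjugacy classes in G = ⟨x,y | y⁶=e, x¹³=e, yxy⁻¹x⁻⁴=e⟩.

The conjugacy classes (representative and size) are:
  [e] (size 1), [x⁴] (size 6), [x¹¹] (size 6), [x⁷y] (size 13), [x⁸y²] (size 13), [x¹²y³] (size 13), [x⁵y⁴] (size 13), [x¹¹y⁵] (size 13).
Class equation: 1 + 6 + 6 + 13 + 13 + 13 + 13 + 13 = 78 = |G|. So G has 8 conjugacy classes.

Answer: 8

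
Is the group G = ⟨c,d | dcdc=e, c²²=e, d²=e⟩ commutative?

c·d = cd but d·c = c²¹d, so c·d ≠ d·c and G is not abelian.

Answer: No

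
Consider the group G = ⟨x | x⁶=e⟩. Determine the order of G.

G is generated by a single element, so G is cyclic. The relator gives x⁶ = e and no smaller power is forced to be e, so the 6 powers {e, x, x², x³, x⁴, x⁵} are distinct. Hence |G| = 6.

Answer: 6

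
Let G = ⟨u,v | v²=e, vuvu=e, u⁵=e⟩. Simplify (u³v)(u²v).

Compute (u³v) · (u²v) by multiplying left to right and reducing via the relations at each step:
  (u³v) · u² = uv
  (uv) · v = u

Answer: u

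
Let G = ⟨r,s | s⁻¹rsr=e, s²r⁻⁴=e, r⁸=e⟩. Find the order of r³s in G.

Compute successive powers until reaching e:
  (r³s)¹ = r³s, (r³s)² = r⁴, (r³s)³ = r³s⁻¹, (r³s)⁴ = e.
The smallest positive k with (r³s)ᵏ = e is 4.

Answer: 4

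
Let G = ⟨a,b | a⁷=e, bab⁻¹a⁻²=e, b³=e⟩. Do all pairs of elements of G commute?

a·b = ab but b·a = a²b, so a·b ≠ b·a and G is not abelian.

Answer: No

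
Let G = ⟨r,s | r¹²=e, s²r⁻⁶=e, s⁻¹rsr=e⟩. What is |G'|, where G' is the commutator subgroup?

G' = [G, G] is generated by all commutators. The generator-pair commutators are: [r, s] = r².
The subgroup they normally generate is {e, r², r⁴, r⁶, r⁸, r¹⁰}, of order 6.
Check: |G/G'| = 24/6 = 4 is the order of the abelianisation.

Answer: 6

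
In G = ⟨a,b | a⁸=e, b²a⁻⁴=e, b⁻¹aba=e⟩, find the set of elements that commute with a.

⟨a⟩ ⊆ C_G(a) since powers of a commute with a; so |C_G(a)| ≥ |⟨a⟩| = 8.
By orbit–stabilizer, |C_G(a)| = |G| / |conj. class of a| = 16 / 2 = 8.
The 8 elements commuting with a are {e, a, a², a³, a⁴, a⁵, a⁶, a⁷}.

Answer: {e, a, a², a³, a⁴, a⁵, a⁶, a⁷}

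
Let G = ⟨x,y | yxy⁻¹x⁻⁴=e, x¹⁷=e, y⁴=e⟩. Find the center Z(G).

An element z ∈ Z(G) iff z commutes with every generator.
For example e is central: e·x = x = x·e; e·y = y = y·e.
Whereas x ∉ Z(G) since x·y = xy ≠ x⁴y = y·x.
Checking each of the 68 elements this way gives Z(G) = {e}, of order 1.

Answer: {e}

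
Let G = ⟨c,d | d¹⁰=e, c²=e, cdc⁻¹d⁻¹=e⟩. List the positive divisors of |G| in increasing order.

|G| = 20 = 2² · 5. By Lagrange's theorem the order of any subgroup divides 20; the divisors of 20 are 1, 2, 4, 5, 10, 20.

Answer: 1, 2, 4, 5, 10, 20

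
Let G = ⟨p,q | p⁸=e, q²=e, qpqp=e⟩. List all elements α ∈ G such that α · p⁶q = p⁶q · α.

⟨p⁶q⟩ ⊆ C_G(p⁶q) since powers of p⁶q commute with p⁶q; so |C_G(p⁶q)| ≥ |⟨p⁶q⟩| = 2.
By orbit–stabilizer, |C_G(p⁶q)| = |G| / |conj. class of p⁶q| = 16 / 4 = 4.
The 4 elements commuting with p⁶q are {e, p⁴, p²q, p⁶q}.

Answer: {e, p⁴, p²q, p⁶q}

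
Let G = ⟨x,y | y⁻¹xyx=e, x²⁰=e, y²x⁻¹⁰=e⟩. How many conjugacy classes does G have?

The conjugacy classes (representative and size) are:
  [e] (size 1), [x] (size 2), [x²] (size 2), [x³] (size 2), [x⁴] (size 2), [x⁵] (size 2), [x¹⁴] (size 2), [x⁷] (size 2), [x⁸] (size 2), [x¹¹] (size 2), [x¹⁰] (size 1), [x²y⁻¹] (size 10), [x⁹y] (size 10).
Class equation: 1 + 2 + 2 + 2 + 2 + 2 + 2 + 2 + 2 + 2 + 1 + 10 + 10 = 40 = |G|. So G has 13 conjugacy classes.

Answer: 13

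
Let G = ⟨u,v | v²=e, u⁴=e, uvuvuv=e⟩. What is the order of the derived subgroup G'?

G' = [G, G] is generated by all commutators. The generator-pair commutators are: [u, v] = u²vu.
The subgroup they normally generate is {e, u², uv, vu³, u²vu, u³v, u²vu³, vu, uvu², vu²v, u²vu²v, u³vu²}, of order 12.
Check: |G/G'| = 24/12 = 2 is the order of the abelianisation.

Answer: 12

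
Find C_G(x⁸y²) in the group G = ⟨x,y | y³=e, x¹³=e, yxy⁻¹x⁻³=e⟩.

⟨x⁸y²⟩ ⊆ C_G(x⁸y²) since powers of x⁸y² commute with x⁸y²; so |C_G(x⁸y²)| ≥ |⟨x⁸y²⟩| = 3.
By orbit–stabilizer, |C_G(x⁸y²)| = |G| / |conj. class of x⁸y²| = 39 / 13 = 3.
The 3 elements commuting with x⁸y² are {e, x²y, x⁸y²}.

Answer: {e, x²y, x⁸y²}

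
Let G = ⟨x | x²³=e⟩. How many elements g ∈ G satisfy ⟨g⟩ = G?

G is cyclic of order 23. An element generates G iff its order is 23, and a cyclic group of order 23 has exactly φ(23) = 22 such elements.

Answer: 22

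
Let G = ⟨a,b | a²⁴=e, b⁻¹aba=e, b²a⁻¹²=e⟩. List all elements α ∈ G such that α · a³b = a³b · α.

⟨a³b⟩ ⊆ C_G(a³b) since powers of a³b commute with a³b; so |C_G(a³b)| ≥ |⟨a³b⟩| = 4.
By orbit–stabilizer, |C_G(a³b)| = |G| / |conj. class of a³b| = 48 / 12 = 4.
The 4 elements commuting with a³b are {e, a¹², a³b, a³b⁻¹}.

Answer: {e, a¹², a³b, a³b⁻¹}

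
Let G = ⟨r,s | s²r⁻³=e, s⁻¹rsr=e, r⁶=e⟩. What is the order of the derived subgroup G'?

G' = [G, G] is generated by all commutators. The generator-pair commutators are: [r, s] = r².
The subgroup they normally generate is {e, r², r⁴}, of order 3.
Check: |G/G'| = 12/3 = 4 is the order of the abelianisation.

Answer: 3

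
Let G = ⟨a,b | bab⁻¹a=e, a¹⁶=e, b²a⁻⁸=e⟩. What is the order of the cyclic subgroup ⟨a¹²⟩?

|⟨a¹²⟩| equals the order of a¹². Compute successive powers until reaching e:
  (a¹²)¹ = a¹², (a¹²)² = a⁸, (a¹²)³ = a⁴, (a¹²)⁴ = e.
The smallest positive k with (a¹²)ᵏ = e is 4, so |⟨a¹²⟩| = 4.

Answer: 4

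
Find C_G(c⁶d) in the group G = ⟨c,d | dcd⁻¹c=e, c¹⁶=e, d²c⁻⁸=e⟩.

⟨c⁶d⟩ ⊆ C_G(c⁶d) since powers of c⁶d commute with c⁶d; so |C_G(c⁶d)| ≥ |⟨c⁶d⟩| = 4.
By orbit–stabilizer, |C_G(c⁶d)| = |G| / |conj. class of c⁶d| = 32 / 8 = 4.
The 4 elements commuting with c⁶d are {e, c⁸, c⁶d, c⁶d⁻¹}.

Answer: {e, c⁸, c⁶d, c⁶d⁻¹}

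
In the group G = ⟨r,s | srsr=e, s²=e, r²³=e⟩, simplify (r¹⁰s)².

Compute successive powers of (r¹⁰s), reducing at each step:
  (r¹⁰s)²: (r¹⁰s) · r¹⁰ = s;   s · s = e

Answer: e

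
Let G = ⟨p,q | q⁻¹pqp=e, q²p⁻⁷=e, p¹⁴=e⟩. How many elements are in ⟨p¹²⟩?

|⟨p¹²⟩| equals the order of p¹². Compute successive powers until reaching e:
  (p¹²)¹ = p¹², (p¹²)² = p¹⁰, (p¹²)³ = p⁸, (p¹²)⁴ = p⁶, (p¹²)⁵ = p⁴, (p¹²)⁶ = p², (p¹²)⁷ = e.
The smallest positive k with (p¹²)ᵏ = e is 7, so |⟨p¹²⟩| = 7.

Answer: 7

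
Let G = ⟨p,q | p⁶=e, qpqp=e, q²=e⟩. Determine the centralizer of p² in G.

⟨p²⟩ ⊆ C_G(p²) since powers of p² commute with p²; so |C_G(p²)| ≥ |⟨p²⟩| = 3.
By orbit–stabilizer, |C_G(p²)| = |G| / |conj. class of p²| = 12 / 2 = 6.
The 6 elements commuting with p² are {e, p, p², p³, p⁴, p⁵}.

Answer: {e, p, p², p³, p⁴, p⁵}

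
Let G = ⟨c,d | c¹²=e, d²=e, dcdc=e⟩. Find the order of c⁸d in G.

Compute successive powers until reaching e:
  (c⁸d)¹ = c⁸d, (c⁸d)² = e.
The smallest positive k with (c⁸d)ᵏ = e is 2.

Answer: 2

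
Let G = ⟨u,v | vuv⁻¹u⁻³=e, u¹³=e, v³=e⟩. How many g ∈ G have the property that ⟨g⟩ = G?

⟨g⟩ = G would require ord(g) = |G| = 39, but the maximum element order in G is 13 < 39. So G is not cyclic and no single element generates it: the count is 0.

Answer: 0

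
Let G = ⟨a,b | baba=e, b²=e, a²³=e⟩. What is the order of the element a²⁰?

Compute successive powers until reaching e:
  (a²⁰)¹ = a²⁰, (a²⁰)² = a¹⁷, (a²⁰)³ = a¹⁴, (a²⁰)⁴ = a¹¹, (a²⁰)⁵ = a⁸, (a²⁰)⁶ = a⁵, (a²⁰)⁷ = a², (a²⁰)⁸ = a²², (a²⁰)⁹ = a¹⁹, (a²⁰)¹⁰ = a¹⁶, (a²⁰)¹¹ = a¹³, (a²⁰)¹² = a¹⁰, (a²⁰)¹³ = a⁷, (a²⁰)¹⁴ = a⁴, (a²⁰)¹⁵ = a, (a²⁰)¹⁶ = a²¹, (a²⁰)¹⁷ = a¹⁸, (a²⁰)¹⁸ = a¹⁵, (a²⁰)¹⁹ = a¹², (a²⁰)²⁰ = a⁹, (a²⁰)²¹ = a⁶, (a²⁰)²² = a³, (a²⁰)²³ = e.
The smallest positive k with (a²⁰)ᵏ = e is 23.

Answer: 23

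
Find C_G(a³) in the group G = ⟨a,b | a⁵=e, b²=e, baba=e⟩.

⟨a³⟩ ⊆ C_G(a³) since powers of a³ commute with a³; so |C_G(a³)| ≥ |⟨a³⟩| = 5.
By orbit–stabilizer, |C_G(a³)| = |G| / |conj. class of a³| = 10 / 2 = 5.
The 5 elements commuting with a³ are {e, a, a², a³, a⁴}.

Answer: {e, a, a², a³, a⁴}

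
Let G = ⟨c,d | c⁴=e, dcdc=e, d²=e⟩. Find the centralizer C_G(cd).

⟨cd⟩ ⊆ C_G(cd) since powers of cd commute with cd; so |C_G(cd)| ≥ |⟨cd⟩| = 2.
By orbit–stabilizer, |C_G(cd)| = |G| / |conj. class of cd| = 8 / 2 = 4.
The 4 elements commuting with cd are {e, c², c³d, cd}.

Answer: {e, c², c³d, cd}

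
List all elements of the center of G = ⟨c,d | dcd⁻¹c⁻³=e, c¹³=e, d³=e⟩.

An element z ∈ Z(G) iff z commutes with every generator.
For example e is central: e·c = c = c·e; e·d = d = d·e.
Whereas c ∉ Z(G) since c·d = cd ≠ c³d = d·c.
Checking each of the 39 elements this way gives Z(G) = {e}, of order 1.

Answer: {e}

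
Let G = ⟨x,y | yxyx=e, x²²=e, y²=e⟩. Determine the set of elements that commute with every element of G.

An element z ∈ Z(G) iff z commutes with every generator.
For example x¹¹ is central: (x¹¹)·x = x¹² = x·(x¹¹); (x¹¹)·y = x¹¹y = y·(x¹¹).
Whereas x ∉ Z(G) since x·y = xy ≠ x²¹y = y·x.
Checking each of the 44 elements this way gives Z(G) = {e, x¹¹}, of order 2.

Answer: {e, x¹¹}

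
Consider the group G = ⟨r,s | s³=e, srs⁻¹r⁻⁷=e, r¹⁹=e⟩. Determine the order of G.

Enumerate words in the generators, reducing via the relations: the distinct elements are
  {e, r, s, rs, r², r³, r⁴, r⁵, r⁶, r⁷, r⁸, r⁹, s², rs², r²s, r³s, r¹², r¹³, r¹¹, r¹⁰, r¹⁴, r¹⁵, r¹⁶, r¹⁷, r¹⁸, r⁴s, r⁵s, r⁶s, r⁷s, r⁸s, r⁹s, r²s², r³s², r¹²s, r¹³s, r¹¹s, r¹⁰s, r¹⁴s, r¹⁵s, r¹⁶s, r¹⁷s, r¹⁸s, r⁴s², r⁵s², r⁶s², r⁷s², r⁸s², r⁹s², r¹²s², r¹³s², r¹¹s², r¹⁰s², r¹⁴s², r¹⁵s², r¹⁶s², r¹⁷s², r¹⁸s²}.
No further products give new elements, so |G| = 57.

Answer: 57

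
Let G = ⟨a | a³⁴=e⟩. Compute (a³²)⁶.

Compute successive powers of (a³²), reducing at each step:
  (a³²)²: (a³²) · a³² = a³⁰
  (a³²)³: (a³⁰) · a³² = a²⁸
  (a³²)⁴: (a²⁸) · a³² = a²⁶
  (a³²)⁵: (a²⁶) · a³² = a²⁴
  (a³²)⁶: (a²⁴) · a³² = a²²

Answer: a²²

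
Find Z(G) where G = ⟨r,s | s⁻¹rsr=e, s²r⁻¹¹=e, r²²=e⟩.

An element z ∈ Z(G) iff z commutes with every generator.
For example r¹¹ is central: (r¹¹)·r = r¹² = r·(r¹¹); (r¹¹)·s = s⁻¹ = s·(r¹¹).
Whereas r ∉ Z(G) since r·s = rs ≠ r¹⁰s⁻¹ = s·r.
Checking each of the 44 elements this way gives Z(G) = {e, r¹¹}, of order 2.

Answer: {e, r¹¹}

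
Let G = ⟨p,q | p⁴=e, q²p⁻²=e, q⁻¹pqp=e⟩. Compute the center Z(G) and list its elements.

An element z ∈ Z(G) iff z commutes with every generator.
For example p² is central: (p²)·p = p³ = p·(p²); (p²)·q = q⁻¹ = q·(p²).
Whereas p ∉ Z(G) since p·q = pq ≠ pq⁻¹ = q·p.
Checking each of the 8 elements this way gives Z(G) = {e, p²}, of order 2.

Answer: {e, p²}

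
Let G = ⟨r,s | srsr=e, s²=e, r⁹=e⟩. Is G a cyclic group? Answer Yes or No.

Every cyclic group is abelian. But r·s = rs while s·r = r⁸s, so r·s ≠ s·r and G is not abelian. Hence G is not cyclic.

Answer: No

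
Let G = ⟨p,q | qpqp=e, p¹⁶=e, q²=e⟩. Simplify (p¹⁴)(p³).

Compute (p¹⁴) · (p³) by multiplying left to right and reducing via the relations at each step:
  (p¹⁴) · p³ = p

Answer: p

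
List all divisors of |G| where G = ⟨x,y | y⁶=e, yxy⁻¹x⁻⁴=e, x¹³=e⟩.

|G| = 78 = 2 · 3 · 13. By Lagrange's theorem the order of any subgroup divides 78; the divisors of 78 are 1, 2, 3, 6, 13, 26, 39, 78.

Answer: 1, 2, 3, 6, 13, 26, 39, 78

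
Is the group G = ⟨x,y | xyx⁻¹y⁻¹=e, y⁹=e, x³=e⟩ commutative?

Each pair of generators commutes: x·y = xy = y·x. Since the generators pairwise commute, every element of G commutes with every other, so G is abelian.

Answer: Yes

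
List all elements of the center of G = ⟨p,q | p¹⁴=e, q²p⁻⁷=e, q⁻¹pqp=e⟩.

An element z ∈ Z(G) iff z commutes with every generator.
For example p⁷ is central: (p⁷)·p = p⁸ = p·(p⁷); (p⁷)·q = q⁻¹ = q·(p⁷).
Whereas p ∉ Z(G) since p·q = pq ≠ p⁶q⁻¹ = q·p.
Checking each of the 28 elements this way gives Z(G) = {e, p⁷}, of order 2.

Answer: {e, p⁷}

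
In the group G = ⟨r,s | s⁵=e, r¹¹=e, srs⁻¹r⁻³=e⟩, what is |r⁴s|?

Compute successive powers until reaching e:
  (r⁴s)¹ = r⁴s, (r⁴s)² = r⁵s², (r⁴s)³ = r⁸s³, (r⁴s)⁴ = r⁶s⁴, (r⁴s)⁵ = e.
The smallest positive k with (r⁴s)ᵏ = e is 5.

Answer: 5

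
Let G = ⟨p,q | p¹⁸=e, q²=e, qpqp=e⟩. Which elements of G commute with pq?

⟨pq⟩ ⊆ C_G(pq) since powers of pq commute with pq; so |C_G(pq)| ≥ |⟨pq⟩| = 2.
By orbit–stabilizer, |C_G(pq)| = |G| / |conj. class of pq| = 36 / 9 = 4.
The 4 elements commuting with pq are {e, p⁹, pq, p¹⁰q}.

Answer: {e, p⁹, pq, p¹⁰q}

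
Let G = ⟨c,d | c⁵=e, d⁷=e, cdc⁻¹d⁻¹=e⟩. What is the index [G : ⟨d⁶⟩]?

First find ord(d⁶) by computing successive powers:
  (d⁶)¹ = d⁶, (d⁶)² = d⁵, (d⁶)³ = d⁴, (d⁶)⁴ = d³, (d⁶)⁵ = d², (d⁶)⁶ = d, (d⁶)⁷ = e.
So |⟨d⁶⟩| = ord(d⁶) = 7. With |G| = 35, by Lagrange [G : ⟨d⁶⟩] = 35/7 = 5.

Answer: 5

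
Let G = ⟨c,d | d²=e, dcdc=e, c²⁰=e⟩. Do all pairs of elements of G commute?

c·d = cd but d·c = c¹⁹d, so c·d ≠ d·c and G is not abelian.

Answer: No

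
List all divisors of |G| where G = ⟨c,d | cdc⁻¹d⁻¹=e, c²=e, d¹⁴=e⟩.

|G| = 28 = 2² · 7. By Lagrange's theorem the order of any subgroup divides 28; the divisors of 28 are 1, 2, 4, 7, 14, 28.

Answer: 1, 2, 4, 7, 14, 28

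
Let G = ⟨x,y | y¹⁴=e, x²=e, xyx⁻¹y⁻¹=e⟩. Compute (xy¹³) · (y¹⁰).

Compute (xy¹³) · (y¹⁰) by multiplying left to right and reducing via the relations at each step:
  (xy¹³) · y¹⁰ = xy⁹

Answer: xy⁹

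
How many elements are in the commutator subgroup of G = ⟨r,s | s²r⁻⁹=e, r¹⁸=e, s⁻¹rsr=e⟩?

G' = [G, G] is generated by all commutators. The generator-pair commutators are: [r, s] = r².
The subgroup they normally generate is {e, r², r⁴, r⁶, r⁸, r¹⁰, r¹², r¹⁴, r¹⁶}, of order 9.
Check: |G/G'| = 36/9 = 4 is the order of the abelianisation.

Answer: 9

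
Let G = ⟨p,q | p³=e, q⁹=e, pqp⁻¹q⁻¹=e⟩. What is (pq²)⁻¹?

The order of (pq²) is 9 (smallest k with (pq²)ᵏ = e), so (pq²)⁻¹ = (pq²)⁸ = p²q⁷.
Check: (pq²) · (p²q⁷) → (pq²) · p² = q²;   (q²) · q⁷ = e, giving e as required.

Answer: p²q⁷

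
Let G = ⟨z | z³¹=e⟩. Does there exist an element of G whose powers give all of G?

|G| = 31. The element z has order 31 (its powers give 31 distinct elements), so ⟨z⟩ = G and G is cyclic.

Answer: Yes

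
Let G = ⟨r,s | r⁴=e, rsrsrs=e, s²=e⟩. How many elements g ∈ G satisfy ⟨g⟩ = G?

⟨g⟩ = G would require ord(g) = |G| = 24, but the maximum element order in G is 4 < 24. So G is not cyclic and no single element generates it: the count is 0.

Answer: 0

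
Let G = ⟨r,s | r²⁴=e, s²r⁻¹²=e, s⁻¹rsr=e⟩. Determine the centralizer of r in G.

⟨r⟩ ⊆ C_G(r) since powers of r commute with r; so |C_G(r)| ≥ |⟨r⟩| = 24.
By orbit–stabilizer, |C_G(r)| = |G| / |conj. class of r| = 48 / 2 = 24.
The 24 elements commuting with r are {e, r, r², r³, r⁴, r⁵, r⁶, r⁷, r⁸, r⁹, r¹⁰, r¹¹, r¹², r¹³, r¹⁴, r¹⁵, r¹⁶, r¹⁷, r¹⁸, r¹⁹, r²⁰, r²¹, r²², r²³}.

Answer: {e, r, r², r³, r⁴, r⁵, r⁶, r⁷, r⁸, r⁹, r¹⁰, r¹¹, r¹², r¹³, r¹⁴, r¹⁵, r¹⁶, r¹⁷, r¹⁸, r¹⁹, r²⁰, r²¹, r²², r²³}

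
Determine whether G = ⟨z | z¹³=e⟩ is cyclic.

|G| = 13. The element z has order 13 (its powers give 13 distinct elements), so ⟨z⟩ = G and G is cyclic.

Answer: Yes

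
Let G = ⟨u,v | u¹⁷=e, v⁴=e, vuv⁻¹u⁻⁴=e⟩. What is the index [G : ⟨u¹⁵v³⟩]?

First find ord(u¹⁵v³) by computing successive powers:
  (u¹⁵v³)¹ = u¹⁵v³, (u¹⁵v³)² = u⁶v², (u¹⁵v³)³ = u⁸v, (u¹⁵v³)⁴ = e.
So |⟨u¹⁵v³⟩| = ord(u¹⁵v³) = 4. With |G| = 68, by Lagrange [G : ⟨u¹⁵v³⟩] = 68/4 = 17.

Answer: 17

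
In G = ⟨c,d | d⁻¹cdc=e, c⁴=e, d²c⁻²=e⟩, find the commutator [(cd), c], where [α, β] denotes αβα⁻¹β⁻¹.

[(cd), c] = (cd)·c·(cd)⁻¹·c⁻¹.
  (cd) · c = d
  d · (cd⁻¹) = c³
  (c³) · (c³) = c²

Answer: c²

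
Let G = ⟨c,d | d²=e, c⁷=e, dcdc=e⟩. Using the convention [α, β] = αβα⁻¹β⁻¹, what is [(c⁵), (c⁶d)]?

[(c⁵), (c⁶d)] = (c⁵)·(c⁶d)·(c⁵)⁻¹·(c⁶d)⁻¹.
  (c⁵) · (c⁶d) = c⁴d
  (c⁴d) · (c²) = c²d
  (c²d) · (c⁶d) = c³

Answer: c³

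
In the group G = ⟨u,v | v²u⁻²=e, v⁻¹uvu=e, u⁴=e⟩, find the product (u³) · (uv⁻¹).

Compute (u³) · (uv⁻¹) by multiplying left to right and reducing via the relations at each step:
  (u³) · u = e
  e · v⁻¹ = v⁻¹

Answer: v⁻¹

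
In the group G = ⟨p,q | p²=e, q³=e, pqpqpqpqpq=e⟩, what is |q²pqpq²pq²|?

Compute successive powers until reaching e:
  (q²pqpq²pq²)¹ = q²pqpq²pq², (q²pqpq²pq²)² = qpqpq²pq, (q²pqpq²pq²)³ = e.
The smallest positive k with (q²pqpq²pq²)ᵏ = e is 3.

Answer: 3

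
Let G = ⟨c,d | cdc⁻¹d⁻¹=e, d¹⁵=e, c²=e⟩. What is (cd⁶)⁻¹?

The order of (cd⁶) is 10 (smallest k with (cd⁶)ᵏ = e), so (cd⁶)⁻¹ = (cd⁶)⁹ = cd⁹.
Check: (cd⁶) · (cd⁹) → (cd⁶) · c = d⁶;   (d⁶) · d⁹ = e, giving e as required.

Answer: cd⁹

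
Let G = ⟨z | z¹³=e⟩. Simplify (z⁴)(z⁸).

Compute (z⁴) · (z⁸) by multiplying left to right and reducing via the relations at each step:
  (z⁴) · z⁸ = z¹²

Answer: z¹²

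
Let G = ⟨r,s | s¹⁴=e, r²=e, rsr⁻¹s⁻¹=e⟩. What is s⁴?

Compute successive powers of s, reducing at each step:
  s²: s · s = s²
  s³: (s²) · s = s³
  s⁴: (s³) · s = s⁴

Answer: s⁴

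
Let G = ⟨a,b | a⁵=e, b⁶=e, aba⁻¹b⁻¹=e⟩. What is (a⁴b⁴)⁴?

Compute successive powers of (a⁴b⁴), reducing at each step:
  (a⁴b⁴)²: (a⁴b⁴) · a⁴ = a³b⁴;   (a³b⁴) · b⁴ = a³b²
  (a⁴b⁴)³: (a³b²) · a⁴ = a²b²;   (a²b²) · b⁴ = a²
  (a⁴b⁴)⁴: (a²) · a⁴ = a;   a · b⁴ = ab⁴

Answer: ab⁴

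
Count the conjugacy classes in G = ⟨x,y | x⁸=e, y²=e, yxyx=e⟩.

The conjugacy classes (representative and size) are:
  [e] (size 1), [x] (size 2), [x⁶] (size 2), [x³] (size 2), [x⁴] (size 1), [y] (size 4), [x⁵y] (size 4).
Class equation: 1 + 2 + 2 + 2 + 1 + 4 + 4 = 16 = |G|. So G has 7 conjugacy classes.

Answer: 7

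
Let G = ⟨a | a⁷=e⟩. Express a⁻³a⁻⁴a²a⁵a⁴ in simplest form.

Multiply left to right, reducing at each step:
  (a⁴) · a⁻⁴ = e
  e · a² = a²
  (a²) · a⁵ = e
  e · a⁴ = a⁴

Answer: a⁴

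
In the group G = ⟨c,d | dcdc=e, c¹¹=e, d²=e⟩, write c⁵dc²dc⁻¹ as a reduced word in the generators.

Multiply left to right, reducing at each step:
  (c⁵) · d = c⁵d
  (c⁵d) · c² = c³d
  (c³d) · d = c³
  (c³) · c⁻¹ = c²

Answer: c²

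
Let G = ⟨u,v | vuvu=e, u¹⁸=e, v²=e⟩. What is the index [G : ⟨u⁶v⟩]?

First find ord(u⁶v) by computing successive powers:
  (u⁶v)¹ = u⁶v, (u⁶v)² = e.
So |⟨u⁶v⟩| = ord(u⁶v) = 2. With |G| = 36, by Lagrange [G : ⟨u⁶v⟩] = 36/2 = 18.

Answer: 18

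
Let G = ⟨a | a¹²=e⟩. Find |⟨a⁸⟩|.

|⟨a⁸⟩| equals the order of a⁸. Compute successive powers until reaching e:
  (a⁸)¹ = a⁸, (a⁸)² = a⁴, (a⁸)³ = e.
The smallest positive k with (a⁸)ᵏ = e is 3, so |⟨a⁸⟩| = 3.

Answer: 3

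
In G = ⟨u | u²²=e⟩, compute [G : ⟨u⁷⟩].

First find ord(u⁷) by computing successive powers:
  (u⁷)¹ = u⁷, (u⁷)² = u¹⁴, (u⁷)³ = u²¹, (u⁷)⁴ = u⁶, (u⁷)⁵ = u¹³, (u⁷)⁶ = u²⁰, (u⁷)⁷ = u⁵, (u⁷)⁸ = u¹², (u⁷)⁹ = u¹⁹, (u⁷)¹⁰ = u⁴, (u⁷)¹¹ = u¹¹, (u⁷)¹² = u¹⁸, (u⁷)¹³ = u³, (u⁷)¹⁴ = u¹⁰, (u⁷)¹⁵ = u¹⁷, (u⁷)¹⁶ = u², (u⁷)¹⁷ = u⁹, (u⁷)¹⁸ = u¹⁶, (u⁷)¹⁹ = u, (u⁷)²⁰ = u⁸, (u⁷)²¹ = u¹⁵, (u⁷)²² = e.
So |⟨u⁷⟩| = ord(u⁷) = 22. With |G| = 22, by Lagrange [G : ⟨u⁷⟩] = 22/22 = 1.

Answer: 1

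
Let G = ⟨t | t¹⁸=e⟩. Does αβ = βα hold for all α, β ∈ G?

G has a single generator, so G is cyclic and hence abelian.

Answer: Yes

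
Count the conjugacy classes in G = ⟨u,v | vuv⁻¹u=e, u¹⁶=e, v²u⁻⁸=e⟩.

The conjugacy classes (representative and size) are:
  [e] (size 1), [u] (size 2), [u¹⁴] (size 2), [u¹³] (size 2), [u¹²] (size 2), [u⁵] (size 2), [u¹⁰] (size 2), [u⁷] (size 2), [u⁸] (size 1), [v⁻¹] (size 8), [u⁷v⁻¹] (size 8).
Class equation: 1 + 2 + 2 + 2 + 2 + 2 + 2 + 2 + 1 + 8 + 8 = 32 = |G|. So G has 11 conjugacy classes.

Answer: 11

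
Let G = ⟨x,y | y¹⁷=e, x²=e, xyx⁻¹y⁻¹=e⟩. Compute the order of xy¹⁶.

Compute successive powers until reaching e:
  (xy¹⁶)¹ = xy¹⁶, (xy¹⁶)² = y¹⁵, (xy¹⁶)³ = xy¹⁴, (xy¹⁶)⁴ = y¹³, (xy¹⁶)⁵ = xy¹², (xy¹⁶)⁶ = y¹¹, (xy¹⁶)⁷ = xy¹⁰, (xy¹⁶)⁸ = y⁹, (xy¹⁶)⁹ = xy⁸, (xy¹⁶)¹⁰ = y⁷, (xy¹⁶)¹¹ = xy⁶, (xy¹⁶)¹² = y⁵, (xy¹⁶)¹³ = xy⁴, (xy¹⁶)¹⁴ = y³, (xy¹⁶)¹⁵ = xy², (xy¹⁶)¹⁶ = y, (xy¹⁶)¹⁷ = x, (xy¹⁶)¹⁸ = y¹⁶, (xy¹⁶)¹⁹ = xy¹⁵, (xy¹⁶)²⁰ = y¹⁴, (xy¹⁶)²¹ = xy¹³, (xy¹⁶)²² = y¹², (xy¹⁶)²³ = xy¹¹, (xy¹⁶)²⁴ = y¹⁰, (xy¹⁶)²⁵ = xy⁹, (xy¹⁶)²⁶ = y⁸, (xy¹⁶)²⁷ = xy⁷, (xy¹⁶)²⁸ = y⁶, (xy¹⁶)²⁹ = xy⁵, (xy¹⁶)³⁰ = y⁴, (xy¹⁶)³¹ = xy³, (xy¹⁶)³² = y², (xy¹⁶)³³ = xy, (xy¹⁶)³⁴ = e.
The smallest positive k with (xy¹⁶)ᵏ = e is 34.

Answer: 34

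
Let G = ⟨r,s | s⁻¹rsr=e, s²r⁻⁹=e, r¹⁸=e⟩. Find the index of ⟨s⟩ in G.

First find ord(s) by computing successive powers:
  s¹ = s, s² = r⁹, s³ = s⁻¹, s⁴ = e.
So |⟨s⟩| = ord(s) = 4. With |G| = 36, by Lagrange [G : ⟨s⟩] = 36/4 = 9.

Answer: 9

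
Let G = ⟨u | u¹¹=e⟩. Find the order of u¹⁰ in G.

Compute successive powers until reaching e:
  (u¹⁰)¹ = u¹⁰, (u¹⁰)² = u⁹, (u¹⁰)³ = u⁸, (u¹⁰)⁴ = u⁷, (u¹⁰)⁵ = u⁶, (u¹⁰)⁶ = u⁵, (u¹⁰)⁷ = u⁴, (u¹⁰)⁸ = u³, (u¹⁰)⁹ = u², (u¹⁰)¹⁰ = u, (u¹⁰)¹¹ = e.
The smallest positive k with (u¹⁰)ᵏ = e is 11.

Answer: 11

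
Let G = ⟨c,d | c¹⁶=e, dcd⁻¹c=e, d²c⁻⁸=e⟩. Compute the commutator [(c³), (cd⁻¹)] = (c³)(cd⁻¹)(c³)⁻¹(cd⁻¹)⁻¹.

[(c³), (cd⁻¹)] = (c³)·(cd⁻¹)·(c³)⁻¹·(cd⁻¹)⁻¹.
  (c³) · (cd⁻¹) = c⁴d⁻¹
  (c⁴d⁻¹) · (c¹³) = c⁷d⁻¹
  (c⁷d⁻¹) · (cd) = c⁶

Answer: c⁶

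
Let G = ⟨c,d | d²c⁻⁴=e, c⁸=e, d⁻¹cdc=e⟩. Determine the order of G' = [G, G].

G' = [G, G] is generated by all commutators. The generator-pair commutators are: [c, d] = c².
The subgroup they normally generate is {e, c², c⁴, c⁶}, of order 4.
Check: |G/G'| = 16/4 = 4 is the order of the abelianisation.

Answer: 4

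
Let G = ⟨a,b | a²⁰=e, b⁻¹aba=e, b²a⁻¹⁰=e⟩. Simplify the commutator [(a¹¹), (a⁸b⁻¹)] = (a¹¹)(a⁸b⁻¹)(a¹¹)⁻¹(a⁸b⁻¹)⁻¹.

[(a¹¹), (a⁸b⁻¹)] = (a¹¹)·(a⁸b⁻¹)·(a¹¹)⁻¹·(a⁸b⁻¹)⁻¹.
  (a¹¹) · (a⁸b⁻¹) = a⁹b
  (a⁹b) · (a⁹) = b
  b · (a⁸b) = a²

Answer: a²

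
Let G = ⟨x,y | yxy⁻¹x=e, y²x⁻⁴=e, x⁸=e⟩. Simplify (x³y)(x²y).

Compute (x³y) · (x²y) by multiplying left to right and reducing via the relations at each step:
  (x³y) · x² = xy
  (xy) · y = x⁵

Answer: x⁵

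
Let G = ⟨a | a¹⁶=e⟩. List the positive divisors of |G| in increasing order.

|G| = 16 = 2⁴. By Lagrange's theorem the order of any subgroup divides 16; the divisors of 16 are 1, 2, 4, 8, 16.

Answer: 1, 2, 4, 8, 16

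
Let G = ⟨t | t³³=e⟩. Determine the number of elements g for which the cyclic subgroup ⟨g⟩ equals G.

G is cyclic of order 33. An element generates G iff its order is 33, and a cyclic group of order 33 has exactly φ(33) = 20 such elements.

Answer: 20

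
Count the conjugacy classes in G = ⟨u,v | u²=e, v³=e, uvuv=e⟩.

The conjugacy classes (representative and size) are:
  [e] (size 1), [uv²] (size 3), [v²] (size 2).
Class equation: 1 + 3 + 2 = 6 = |G|. So G has 3 conjugacy classes.

Answer: 3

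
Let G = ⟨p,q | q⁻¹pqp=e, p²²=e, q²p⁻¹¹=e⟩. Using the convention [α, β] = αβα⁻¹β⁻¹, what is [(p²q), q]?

[(p²q), q] = (p²q)·q·(p²q)⁻¹·q⁻¹.
  (p²q) · q = p¹³
  (p¹³) · (p²q⁻¹) = p⁴q
  (p⁴q) · (q⁻¹) = p⁴

Answer: p⁴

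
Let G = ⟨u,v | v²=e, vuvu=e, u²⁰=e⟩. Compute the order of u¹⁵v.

Compute successive powers until reaching e:
  (u¹⁵v)¹ = u¹⁵v, (u¹⁵v)² = e.
The smallest positive k with (u¹⁵v)ᵏ = e is 2.

Answer: 2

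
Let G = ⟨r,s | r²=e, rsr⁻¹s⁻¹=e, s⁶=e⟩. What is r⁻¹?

The order of r is 2 (smallest k with rᵏ = e), so r⁻¹ = r¹ = r.
Check: r · r → r · r = e, giving e as required.

Answer: r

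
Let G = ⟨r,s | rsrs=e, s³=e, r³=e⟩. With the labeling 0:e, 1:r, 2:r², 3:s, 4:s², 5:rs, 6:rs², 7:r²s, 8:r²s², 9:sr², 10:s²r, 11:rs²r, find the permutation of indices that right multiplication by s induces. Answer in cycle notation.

(0 3 4)(1 5 6)(2 7 8)(9 11 10)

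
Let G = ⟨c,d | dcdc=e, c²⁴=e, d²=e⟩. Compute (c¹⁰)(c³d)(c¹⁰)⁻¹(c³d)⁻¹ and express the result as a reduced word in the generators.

[(c¹⁰), (c³d)] = (c¹⁰)·(c³d)·(c¹⁰)⁻¹·(c³d)⁻¹.
  (c¹⁰) · (c³d) = c¹³d
  (c¹³d) · (c¹⁴) = c²³d
  (c²³d) · (c³d) = c²⁰

Answer: c²⁰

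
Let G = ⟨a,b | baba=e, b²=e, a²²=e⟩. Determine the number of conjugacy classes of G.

The conjugacy classes (representative and size) are:
  [e] (size 1), [a] (size 2), [a²] (size 2), [a¹⁹] (size 2), [a⁴] (size 2), [a⁵] (size 2), [a⁶] (size 2), [a⁷] (size 2), [a⁸] (size 2), [a¹³] (size 2), [a¹⁰] (size 2), [a¹¹] (size 1), [a⁶b] (size 11), [ab] (size 11).
Class equation: 1 + 2 + 2 + 2 + 2 + 2 + 2 + 2 + 2 + 2 + 2 + 1 + 11 + 11 = 44 = |G|. So G has 14 conjugacy classes.

Answer: 14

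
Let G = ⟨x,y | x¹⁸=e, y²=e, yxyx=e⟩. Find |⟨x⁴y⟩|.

|⟨x⁴y⟩| equals the order of x⁴y. Compute successive powers until reaching e:
  (x⁴y)¹ = x⁴y, (x⁴y)² = e.
The smallest positive k with (x⁴y)ᵏ = e is 2, so |⟨x⁴y⟩| = 2.

Answer: 2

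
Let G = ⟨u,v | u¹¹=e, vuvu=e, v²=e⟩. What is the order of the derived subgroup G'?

G' = [G, G] is generated by all commutators. The generator-pair commutators are: [u, v] = u².
The subgroup they normally generate is {e, u, u², u³, u⁴, u⁵, u⁶, u⁷, u⁸, u⁹, u¹⁰}, of order 11.
Check: |G/G'| = 22/11 = 2 is the order of the abelianisation.

Answer: 11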